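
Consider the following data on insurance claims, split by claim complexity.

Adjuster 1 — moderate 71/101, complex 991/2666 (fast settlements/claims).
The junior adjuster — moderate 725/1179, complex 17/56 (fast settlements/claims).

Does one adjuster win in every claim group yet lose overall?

Yes

Moderate: Adjuster 1 71/101 = 70.3%, the junior adjuster 725/1179 = 61.5% → Adjuster 1
Complex: Adjuster 1 991/2666 = 37.2%, the junior adjuster 17/56 = 30.4% → Adjuster 1
Overall: Adjuster 1 1062/2767 = 38.4%, the junior adjuster 742/1235 = 60.1% → the junior adjuster
Adjuster 1 wins each claim group but the junior adjuster wins overall — the comparison reverses. Adjuster 1's claims skew toward complex, which has a lower base rate.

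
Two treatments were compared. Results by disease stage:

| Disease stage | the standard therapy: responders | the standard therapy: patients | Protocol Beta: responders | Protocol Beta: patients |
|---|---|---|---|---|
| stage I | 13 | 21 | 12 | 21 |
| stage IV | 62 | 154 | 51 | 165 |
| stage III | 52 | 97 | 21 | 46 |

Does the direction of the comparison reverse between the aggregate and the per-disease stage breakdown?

Stage I: the standard therapy 13/21 = 61.9%, Protocol Beta 12/21 = 57.1% → the standard therapy
Stage IV: the standard therapy 62/154 = 40.3%, Protocol Beta 51/165 = 30.9% → the standard therapy
Stage III: the standard therapy 52/97 = 53.6%, Protocol Beta 21/46 = 45.7% → the standard therapy
Overall: the standard therapy 127/272 = 46.7%, Protocol Beta 84/232 = 36.2% → the standard therapy
The standard therapy wins overall and in every disease group — no reversal.

No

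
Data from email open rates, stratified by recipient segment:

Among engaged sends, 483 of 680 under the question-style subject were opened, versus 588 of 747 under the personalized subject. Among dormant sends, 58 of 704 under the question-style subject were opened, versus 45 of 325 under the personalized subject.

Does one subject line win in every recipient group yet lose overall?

Engaged: the question-style subject 483/680 = 71.0%, the personalized subject 588/747 = 78.7% → the personalized subject
Dormant: the question-style subject 58/704 = 8.2%, the personalized subject 45/325 = 13.8% → the personalized subject
Overall: the question-style subject 541/1384 = 39.1%, the personalized subject 633/1072 = 59.0% → the personalized subject
The personalized subject wins overall and in every recipient group — no reversal.

No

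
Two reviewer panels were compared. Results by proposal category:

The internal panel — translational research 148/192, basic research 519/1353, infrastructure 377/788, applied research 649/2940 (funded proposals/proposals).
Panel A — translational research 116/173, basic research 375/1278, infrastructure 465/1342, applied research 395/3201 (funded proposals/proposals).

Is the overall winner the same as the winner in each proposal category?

Translational research: the internal panel 148/192 = 77.1%, Panel A 116/173 = 67.1% → the internal panel
Basic research: the internal panel 519/1353 = 38.4%, Panel A 375/1278 = 29.3% → the internal panel
Infrastructure: the internal panel 377/788 = 47.8%, Panel A 465/1342 = 34.6% → the internal panel
Applied research: the internal panel 649/2940 = 22.1%, Panel A 395/3201 = 12.3% → the internal panel
Overall: the internal panel 1693/5273 = 32.1%, Panel A 1351/5994 = 22.5% → the internal panel
The internal panel wins overall and in every proposal group — no reversal.

Yes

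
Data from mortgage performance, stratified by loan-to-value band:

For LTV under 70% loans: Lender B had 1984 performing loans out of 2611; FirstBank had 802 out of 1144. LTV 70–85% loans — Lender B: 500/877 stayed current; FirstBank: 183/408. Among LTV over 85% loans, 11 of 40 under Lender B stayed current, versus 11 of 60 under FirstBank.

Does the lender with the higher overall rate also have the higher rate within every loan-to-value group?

LTV under 70%: Lender B 1984/2611 = 76.0%, FirstBank 802/1144 = 70.1% → Lender B
LTV 70–85%: Lender B 500/877 = 57.0%, FirstBank 183/408 = 44.9% → Lender B
LTV over 85%: Lender B 11/40 = 27.5%, FirstBank 11/60 = 18.3% → Lender B
Overall: Lender B 2495/3528 = 70.7%, FirstBank 996/1612 = 61.8% → Lender B
Lender B wins overall and in every loan-to-value group — no reversal.

Yes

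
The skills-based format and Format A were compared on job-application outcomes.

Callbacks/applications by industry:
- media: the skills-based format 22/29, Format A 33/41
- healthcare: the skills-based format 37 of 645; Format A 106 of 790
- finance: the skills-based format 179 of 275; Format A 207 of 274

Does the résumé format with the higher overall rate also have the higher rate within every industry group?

Media: the skills-based format 22/29 = 75.9%, Format A 33/41 = 80.5% → Format A
Healthcare: the skills-based format 37/645 = 5.7%, Format A 106/790 = 13.4% → Format A
Finance: the skills-based format 179/275 = 65.1%, Format A 207/274 = 75.5% → Format A
Overall: the skills-based format 238/949 = 25.1%, Format A 346/1105 = 31.3% → Format A
Format A wins overall and in every industry group — no reversal.

Yes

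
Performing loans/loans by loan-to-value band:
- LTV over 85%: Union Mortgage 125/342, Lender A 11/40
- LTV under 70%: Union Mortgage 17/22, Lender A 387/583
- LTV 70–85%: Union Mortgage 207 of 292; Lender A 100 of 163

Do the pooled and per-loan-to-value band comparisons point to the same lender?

LTV over 85%: Union Mortgage 125/342 = 36.5%, Lender A 11/40 = 27.5% → Union Mortgage
LTV under 70%: Union Mortgage 17/22 = 77.3%, Lender A 387/583 = 66.4% → Union Mortgage
LTV 70–85%: Union Mortgage 207/292 = 70.9%, Lender A 100/163 = 61.3% → Union Mortgage
Overall: Union Mortgage 349/656 = 53.2%, Lender A 498/786 = 63.4% → Lender A
Union Mortgage wins each loan-to-value group but Lender A wins overall — the comparison reverses. Union Mortgage's loans skew toward LTV over 85%, which has a lower base rate.

No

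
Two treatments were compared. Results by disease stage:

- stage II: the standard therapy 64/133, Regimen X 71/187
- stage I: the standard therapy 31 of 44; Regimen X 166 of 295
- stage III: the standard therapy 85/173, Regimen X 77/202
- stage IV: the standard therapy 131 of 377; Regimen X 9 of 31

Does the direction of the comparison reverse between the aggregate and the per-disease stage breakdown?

Stage II: the standard therapy 64/133 = 48.1%, Regimen X 71/187 = 38.0% → the standard therapy
Stage I: the standard therapy 31/44 = 70.5%, Regimen X 166/295 = 56.3% → the standard therapy
Stage III: the standard therapy 85/173 = 49.1%, Regimen X 77/202 = 38.1% → the standard therapy
Stage IV: the standard therapy 131/377 = 34.7%, Regimen X 9/31 = 29.0% → the standard therapy
Overall: the standard therapy 311/727 = 42.8%, Regimen X 323/715 = 45.2% → Regimen X
The standard therapy wins each disease group but Regimen X wins overall — the comparison reverses. The standard therapy's patients skew toward stage IV, which has a lower base rate.

Yes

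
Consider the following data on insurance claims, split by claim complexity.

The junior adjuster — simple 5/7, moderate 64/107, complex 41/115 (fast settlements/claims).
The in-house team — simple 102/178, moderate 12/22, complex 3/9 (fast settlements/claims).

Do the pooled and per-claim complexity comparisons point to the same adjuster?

Simple: the junior adjuster 5/7 = 71.4%, the in-house team 102/178 = 57.3% → the junior adjuster
Moderate: the junior adjuster 64/107 = 59.8%, the in-house team 12/22 = 54.5% → the junior adjuster
Complex: the junior adjuster 41/115 = 35.7%, the in-house team 3/9 = 33.3% → the junior adjuster
Overall: the junior adjuster 110/229 = 48.0%, the in-house team 117/209 = 56.0% → the in-house team
The junior adjuster wins each claim group but the in-house team wins overall — the comparison reverses. The junior adjuster's claims skew toward complex, which has a lower base rate.

No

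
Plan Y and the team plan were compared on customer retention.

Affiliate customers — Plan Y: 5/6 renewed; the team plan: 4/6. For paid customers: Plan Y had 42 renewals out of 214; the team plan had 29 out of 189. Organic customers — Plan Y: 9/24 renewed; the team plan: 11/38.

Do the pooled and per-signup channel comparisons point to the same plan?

Yes

Affiliate: Plan Y 5/6 = 83.3%, the team plan 4/6 = 66.7% → Plan Y
Paid: Plan Y 42/214 = 19.6%, the team plan 29/189 = 15.3% → Plan Y
Organic: Plan Y 9/24 = 37.5%, the team plan 11/38 = 28.9% → Plan Y
Overall: Plan Y 56/244 = 23.0%, the team plan 44/233 = 18.9% → Plan Y
Plan Y wins overall and in every signup group — no reversal.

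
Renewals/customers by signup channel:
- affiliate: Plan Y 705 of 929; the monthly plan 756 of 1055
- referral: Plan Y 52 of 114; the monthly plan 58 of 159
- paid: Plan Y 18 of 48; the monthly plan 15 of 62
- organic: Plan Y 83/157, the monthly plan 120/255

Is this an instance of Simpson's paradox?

No

Affiliate: Plan Y 705/929 = 75.9%, the monthly plan 756/1055 = 71.7% → Plan Y
Referral: Plan Y 52/114 = 45.6%, the monthly plan 58/159 = 36.5% → Plan Y
Paid: Plan Y 18/48 = 37.5%, the monthly plan 15/62 = 24.2% → Plan Y
Organic: Plan Y 83/157 = 52.9%, the monthly plan 120/255 = 47.1% → Plan Y
Overall: Plan Y 858/1248 = 68.8%, the monthly plan 949/1531 = 62.0% → Plan Y
Plan Y wins overall and in every signup group — no reversal.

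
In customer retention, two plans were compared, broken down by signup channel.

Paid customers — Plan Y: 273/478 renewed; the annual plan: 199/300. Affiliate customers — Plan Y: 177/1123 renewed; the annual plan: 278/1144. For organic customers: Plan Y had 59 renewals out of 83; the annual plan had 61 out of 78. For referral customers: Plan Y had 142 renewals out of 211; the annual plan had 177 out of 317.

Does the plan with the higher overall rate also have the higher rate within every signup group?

Paid: Plan Y 273/478 = 57.1%, the annual plan 199/300 = 66.3% → the annual plan
Affiliate: Plan Y 177/1123 = 15.8%, the annual plan 278/1144 = 24.3% → the annual plan
Organic: Plan Y 59/83 = 71.1%, the annual plan 61/78 = 78.2% → the annual plan
Referral: Plan Y 142/211 = 67.3%, the annual plan 177/317 = 55.8% → Plan Y
Overall: Plan Y 651/1895 = 34.4%, the annual plan 715/1839 = 38.9% → the annual plan
Neither sweeps: Plan Y wins 1 of 4 groups, the annual plan wins 3. The annual plan wins overall but not every group — no Simpson reversal.

No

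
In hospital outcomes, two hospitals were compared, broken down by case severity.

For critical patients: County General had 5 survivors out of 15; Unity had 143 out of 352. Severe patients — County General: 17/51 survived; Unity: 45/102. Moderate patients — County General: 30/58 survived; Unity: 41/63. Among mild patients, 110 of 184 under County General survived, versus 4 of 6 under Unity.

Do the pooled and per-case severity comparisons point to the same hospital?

Critical: County General 5/15 = 33.3%, Unity 143/352 = 40.6% → Unity
Severe: County General 17/51 = 33.3%, Unity 45/102 = 44.1% → Unity
Moderate: County General 30/58 = 51.7%, Unity 41/63 = 65.1% → Unity
Mild: County General 110/184 = 59.8%, Unity 4/6 = 66.7% → Unity
Overall: County General 162/308 = 52.6%, Unity 233/523 = 44.6% → County General
Unity wins each case group but County General wins overall — the comparison reverses. Unity's patients skew toward critical, which has a lower base rate.

No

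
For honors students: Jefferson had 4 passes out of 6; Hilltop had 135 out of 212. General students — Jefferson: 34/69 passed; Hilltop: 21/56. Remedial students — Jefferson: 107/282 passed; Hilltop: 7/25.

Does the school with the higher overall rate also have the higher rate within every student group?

No

Honors: Jefferson 4/6 = 66.7%, Hilltop 135/212 = 63.7% → Jefferson
General: Jefferson 34/69 = 49.3%, Hilltop 21/56 = 37.5% → Jefferson
Remedial: Jefferson 107/282 = 37.9%, Hilltop 7/25 = 28.0% → Jefferson
Overall: Jefferson 145/357 = 40.6%, Hilltop 163/293 = 55.6% → Hilltop
Jefferson wins each student group but Hilltop wins overall — the comparison reverses. Jefferson's students skew toward remedial, which has a lower base rate.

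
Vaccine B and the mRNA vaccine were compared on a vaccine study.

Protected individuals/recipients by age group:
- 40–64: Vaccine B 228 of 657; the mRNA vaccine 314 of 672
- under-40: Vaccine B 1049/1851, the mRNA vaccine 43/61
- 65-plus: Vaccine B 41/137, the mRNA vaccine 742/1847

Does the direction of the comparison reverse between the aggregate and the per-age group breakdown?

Yes

40–64: Vaccine B 228/657 = 34.7%, the mRNA vaccine 314/672 = 46.7% → the mRNA vaccine
Under-40: Vaccine B 1049/1851 = 56.7%, the mRNA vaccine 43/61 = 70.5% → the mRNA vaccine
65-plus: Vaccine B 41/137 = 29.9%, the mRNA vaccine 742/1847 = 40.2% → the mRNA vaccine
Overall: Vaccine B 1318/2645 = 49.8%, the mRNA vaccine 1099/2580 = 42.6% → Vaccine B
The mRNA vaccine wins each age group but Vaccine B wins overall — the comparison reverses. The mRNA vaccine's recipients skew toward 65-plus, which has a lower base rate.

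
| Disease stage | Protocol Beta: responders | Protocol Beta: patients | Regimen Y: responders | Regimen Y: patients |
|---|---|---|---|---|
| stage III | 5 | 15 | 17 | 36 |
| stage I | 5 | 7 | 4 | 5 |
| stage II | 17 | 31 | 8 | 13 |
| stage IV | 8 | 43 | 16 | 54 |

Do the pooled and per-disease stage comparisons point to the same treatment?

Yes

Stage III: Protocol Beta 5/15 = 33.3%, Regimen Y 17/36 = 47.2% → Regimen Y
Stage I: Protocol Beta 5/7 = 71.4%, Regimen Y 4/5 = 80.0% → Regimen Y
Stage II: Protocol Beta 17/31 = 54.8%, Regimen Y 8/13 = 61.5% → Regimen Y
Stage IV: Protocol Beta 8/43 = 18.6%, Regimen Y 16/54 = 29.6% → Regimen Y
Overall: Protocol Beta 35/96 = 36.5%, Regimen Y 45/108 = 41.7% → Regimen Y
Regimen Y wins overall and in every disease group — no reversal.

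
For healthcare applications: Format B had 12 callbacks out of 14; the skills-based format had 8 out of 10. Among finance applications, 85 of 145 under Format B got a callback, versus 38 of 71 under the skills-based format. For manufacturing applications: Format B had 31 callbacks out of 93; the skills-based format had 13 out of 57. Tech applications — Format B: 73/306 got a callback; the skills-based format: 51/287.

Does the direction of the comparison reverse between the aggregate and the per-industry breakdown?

No

Healthcare: Format B 12/14 = 85.7%, the skills-based format 8/10 = 80.0% → Format B
Finance: Format B 85/145 = 58.6%, the skills-based format 38/71 = 53.5% → Format B
Manufacturing: Format B 31/93 = 33.3%, the skills-based format 13/57 = 22.8% → Format B
Tech: Format B 73/306 = 23.9%, the skills-based format 51/287 = 17.8% → Format B
Overall: Format B 201/558 = 36.0%, the skills-based format 110/425 = 25.9% → Format B
Format B wins overall and in every industry group — no reversal.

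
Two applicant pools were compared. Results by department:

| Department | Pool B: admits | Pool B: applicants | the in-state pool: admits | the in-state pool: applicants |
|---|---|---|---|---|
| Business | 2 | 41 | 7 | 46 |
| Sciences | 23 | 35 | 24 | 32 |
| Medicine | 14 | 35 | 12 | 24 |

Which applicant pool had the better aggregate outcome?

Business: Pool B 2/41 = 4.9%, the in-state pool 7/46 = 15.2% → the in-state pool
Sciences: Pool B 23/35 = 65.7%, the in-state pool 24/32 = 75.0% → the in-state pool
Medicine: Pool B 14/35 = 40.0%, the in-state pool 12/24 = 50.0% → the in-state pool
Overall: Pool B 39/111 = 35.1%, the in-state pool 43/102 = 42.2% → the in-state pool

the in-state pool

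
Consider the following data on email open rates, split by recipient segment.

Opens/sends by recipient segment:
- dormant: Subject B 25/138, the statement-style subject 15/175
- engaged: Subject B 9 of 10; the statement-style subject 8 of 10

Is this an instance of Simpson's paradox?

No

Dormant: Subject B 25/138 = 18.1%, the statement-style subject 15/175 = 8.6% → Subject B
Engaged: Subject B 9/10 = 90.0%, the statement-style subject 8/10 = 80.0% → Subject B
Overall: Subject B 34/148 = 23.0%, the statement-style subject 23/185 = 12.4% → Subject B
Subject B wins overall and in every recipient group — no reversal.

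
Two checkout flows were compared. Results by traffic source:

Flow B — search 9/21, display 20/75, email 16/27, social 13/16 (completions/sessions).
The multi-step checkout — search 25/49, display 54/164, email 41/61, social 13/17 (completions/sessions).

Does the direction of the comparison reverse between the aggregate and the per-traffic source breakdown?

Search: Flow B 9/21 = 42.9%, the multi-step checkout 25/49 = 51.0% → the multi-step checkout
Display: Flow B 20/75 = 26.7%, the multi-step checkout 54/164 = 32.9% → the multi-step checkout
Email: Flow B 16/27 = 59.3%, the multi-step checkout 41/61 = 67.2% → the multi-step checkout
Social: Flow B 13/16 = 81.2%, the multi-step checkout 13/17 = 76.5% → Flow B
Overall: Flow B 58/139 = 41.7%, the multi-step checkout 133/291 = 45.7% → the multi-step checkout
Neither sweeps: Flow B wins 1 of 4 groups, the multi-step checkout wins 3. The multi-step checkout wins overall but not every group — no Simpson reversal.

No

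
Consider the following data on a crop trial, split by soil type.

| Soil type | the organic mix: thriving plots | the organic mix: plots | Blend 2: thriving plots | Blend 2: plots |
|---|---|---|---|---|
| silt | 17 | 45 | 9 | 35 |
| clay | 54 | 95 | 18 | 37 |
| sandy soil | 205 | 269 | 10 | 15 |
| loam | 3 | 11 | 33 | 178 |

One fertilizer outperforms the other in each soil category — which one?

the organic mix

Silt: the organic mix 17/45 = 37.8%, Blend 2 9/35 = 25.7% → the organic mix
Clay: the organic mix 54/95 = 56.8%, Blend 2 18/37 = 48.6% → the organic mix
Sandy soil: the organic mix 205/269 = 76.2%, Blend 2 10/15 = 66.7% → the organic mix
Loam: the organic mix 3/11 = 27.3%, Blend 2 33/178 = 18.5% → the organic mix
The organic mix has the higher rate in all 4 groups.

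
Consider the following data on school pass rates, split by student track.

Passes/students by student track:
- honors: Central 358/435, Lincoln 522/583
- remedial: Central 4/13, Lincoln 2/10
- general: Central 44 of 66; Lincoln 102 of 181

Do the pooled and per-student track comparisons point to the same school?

Honors: Central 358/435 = 82.3%, Lincoln 522/583 = 89.5% → Lincoln
Remedial: Central 4/13 = 30.8%, Lincoln 2/10 = 20.0% → Central
General: Central 44/66 = 66.7%, Lincoln 102/181 = 56.4% → Central
Overall: Central 406/514 = 79.0%, Lincoln 626/774 = 80.9% → Lincoln
Neither sweeps: Central wins 2 of 3 groups, Lincoln wins 1. Lincoln wins overall but not every group — no Simpson reversal.

No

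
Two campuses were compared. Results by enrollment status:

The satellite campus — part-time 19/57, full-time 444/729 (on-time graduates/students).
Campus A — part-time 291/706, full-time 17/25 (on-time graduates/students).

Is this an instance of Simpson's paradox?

Part-time: the satellite campus 19/57 = 33.3%, Campus A 291/706 = 41.2% → Campus A
Full-time: the satellite campus 444/729 = 60.9%, Campus A 17/25 = 68.0% → Campus A
Overall: the satellite campus 463/786 = 58.9%, Campus A 308/731 = 42.1% → the satellite campus
Campus A wins each enrollment group but the satellite campus wins overall — the comparison reverses. Campus A's students skew toward part-time, which has a lower base rate.

Yes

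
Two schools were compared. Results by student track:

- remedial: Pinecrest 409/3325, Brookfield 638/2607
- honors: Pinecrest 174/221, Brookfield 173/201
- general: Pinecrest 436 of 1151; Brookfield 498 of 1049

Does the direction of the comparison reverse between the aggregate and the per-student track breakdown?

No

Remedial: Pinecrest 409/3325 = 12.3%, Brookfield 638/2607 = 24.5% → Brookfield
Honors: Pinecrest 174/221 = 78.7%, Brookfield 173/201 = 86.1% → Brookfield
General: Pinecrest 436/1151 = 37.9%, Brookfield 498/1049 = 47.5% → Brookfield
Overall: Pinecrest 1019/4697 = 21.7%, Brookfield 1309/3857 = 33.9% → Brookfield
Brookfield wins overall and in every student group — no reversal.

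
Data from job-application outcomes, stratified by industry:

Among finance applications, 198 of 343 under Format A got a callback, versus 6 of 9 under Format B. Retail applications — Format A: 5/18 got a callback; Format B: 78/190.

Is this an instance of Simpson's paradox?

Finance: Format A 198/343 = 57.7%, Format B 6/9 = 66.7% → Format B
Retail: Format A 5/18 = 27.8%, Format B 78/190 = 41.1% → Format B
Overall: Format A 203/361 = 56.2%, Format B 84/199 = 42.2% → Format A
Format B wins each industry group but Format A wins overall — the comparison reverses. Format B's applications skew toward retail, which has a lower base rate.

Yes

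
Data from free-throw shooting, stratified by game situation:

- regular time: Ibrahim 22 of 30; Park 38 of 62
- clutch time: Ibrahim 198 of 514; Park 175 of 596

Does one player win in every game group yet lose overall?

No

Regular time: Ibrahim 22/30 = 73.3%, Park 38/62 = 61.3% → Ibrahim
Clutch time: Ibrahim 198/514 = 38.5%, Park 175/596 = 29.4% → Ibrahim
Overall: Ibrahim 220/544 = 40.4%, Park 213/658 = 32.4% → Ibrahim
Ibrahim wins overall and in every game group — no reversal.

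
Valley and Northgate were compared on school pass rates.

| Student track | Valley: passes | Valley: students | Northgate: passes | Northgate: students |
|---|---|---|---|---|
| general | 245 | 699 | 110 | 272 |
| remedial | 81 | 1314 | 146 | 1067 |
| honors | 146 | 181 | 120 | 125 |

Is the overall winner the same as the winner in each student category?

Yes

General: Valley 245/699 = 35.1%, Northgate 110/272 = 40.4% → Northgate
Remedial: Valley 81/1314 = 6.2%, Northgate 146/1067 = 13.7% → Northgate
Honors: Valley 146/181 = 80.7%, Northgate 120/125 = 96.0% → Northgate
Overall: Valley 472/2194 = 21.5%, Northgate 376/1464 = 25.7% → Northgate
Northgate wins overall and in every student group — no reversal.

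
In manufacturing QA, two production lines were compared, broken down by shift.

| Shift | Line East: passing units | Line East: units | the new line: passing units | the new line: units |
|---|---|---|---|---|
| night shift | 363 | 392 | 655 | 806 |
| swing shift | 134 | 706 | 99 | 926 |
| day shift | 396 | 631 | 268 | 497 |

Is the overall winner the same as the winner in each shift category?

Yes

Night shift: Line East 363/392 = 92.6%, the new line 655/806 = 81.3% → Line East
Swing shift: Line East 134/706 = 19.0%, the new line 99/926 = 10.7% → Line East
Day shift: Line East 396/631 = 62.8%, the new line 268/497 = 53.9% → Line East
Overall: Line East 893/1729 = 51.6%, the new line 1022/2229 = 45.9% → Line East
Line East wins overall and in every shift group — no reversal.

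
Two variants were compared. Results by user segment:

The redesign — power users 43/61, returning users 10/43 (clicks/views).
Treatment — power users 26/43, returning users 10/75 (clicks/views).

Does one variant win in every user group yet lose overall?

Power users: the redesign 43/61 = 70.5%, Treatment 26/43 = 60.5% → the redesign
Returning users: the redesign 10/43 = 23.3%, Treatment 10/75 = 13.3% → the redesign
Overall: the redesign 53/104 = 51.0%, Treatment 36/118 = 30.5% → the redesign
The redesign wins overall and in every user group — no reversal.

No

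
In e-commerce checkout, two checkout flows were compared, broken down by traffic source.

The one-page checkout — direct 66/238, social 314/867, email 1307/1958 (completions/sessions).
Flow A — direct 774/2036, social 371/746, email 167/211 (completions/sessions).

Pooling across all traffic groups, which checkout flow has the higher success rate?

the one-page checkout

Direct: the one-page checkout 66/238 = 27.7%, Flow A 774/2036 = 38.0% → Flow A
Social: the one-page checkout 314/867 = 36.2%, Flow A 371/746 = 49.7% → Flow A
Email: the one-page checkout 1307/1958 = 66.8%, Flow A 167/211 = 79.1% → Flow A
Overall: the one-page checkout 1687/3063 = 55.1%, Flow A 1312/2993 = 43.8% → the one-page checkout
(Flow A wins every traffic group but the one-page checkout wins overall — Flow A's sessions skew toward the low-rate direct group.)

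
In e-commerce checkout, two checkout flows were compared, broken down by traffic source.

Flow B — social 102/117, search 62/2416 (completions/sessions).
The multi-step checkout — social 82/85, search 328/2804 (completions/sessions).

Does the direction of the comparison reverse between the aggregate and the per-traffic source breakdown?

Social: Flow B 102/117 = 87.2%, the multi-step checkout 82/85 = 96.5% → the multi-step checkout
Search: Flow B 62/2416 = 2.6%, the multi-step checkout 328/2804 = 11.7% → the multi-step checkout
Overall: Flow B 164/2533 = 6.5%, the multi-step checkout 410/2889 = 14.2% → the multi-step checkout
The multi-step checkout wins overall and in every traffic group — no reversal.

No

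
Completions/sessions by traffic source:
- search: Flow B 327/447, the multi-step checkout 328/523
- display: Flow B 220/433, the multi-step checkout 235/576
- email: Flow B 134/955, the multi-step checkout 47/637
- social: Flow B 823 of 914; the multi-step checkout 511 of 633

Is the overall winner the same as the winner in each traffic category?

Yes

Search: Flow B 327/447 = 73.2%, the multi-step checkout 328/523 = 62.7% → Flow B
Display: Flow B 220/433 = 50.8%, the multi-step checkout 235/576 = 40.8% → Flow B
Email: Flow B 134/955 = 14.0%, the multi-step checkout 47/637 = 7.4% → Flow B
Social: Flow B 823/914 = 90.0%, the multi-step checkout 511/633 = 80.7% → Flow B
Overall: Flow B 1504/2749 = 54.7%, the multi-step checkout 1121/2369 = 47.3% → Flow B
Flow B wins overall and in every traffic group — no reversal.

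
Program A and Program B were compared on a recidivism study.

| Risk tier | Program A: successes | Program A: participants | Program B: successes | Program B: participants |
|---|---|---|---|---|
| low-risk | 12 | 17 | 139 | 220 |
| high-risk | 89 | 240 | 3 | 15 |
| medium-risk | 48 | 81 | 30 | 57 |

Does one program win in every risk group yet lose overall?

Yes

Low-risk: Program A 12/17 = 70.6%, Program B 139/220 = 63.2% → Program A
High-risk: Program A 89/240 = 37.1%, Program B 3/15 = 20.0% → Program A
Medium-risk: Program A 48/81 = 59.3%, Program B 30/57 = 52.6% → Program A
Overall: Program A 149/338 = 44.1%, Program B 172/292 = 58.9% → Program B
Program A wins each risk group but Program B wins overall — the comparison reverses. Program A's participants skew toward high-risk, which has a lower base rate.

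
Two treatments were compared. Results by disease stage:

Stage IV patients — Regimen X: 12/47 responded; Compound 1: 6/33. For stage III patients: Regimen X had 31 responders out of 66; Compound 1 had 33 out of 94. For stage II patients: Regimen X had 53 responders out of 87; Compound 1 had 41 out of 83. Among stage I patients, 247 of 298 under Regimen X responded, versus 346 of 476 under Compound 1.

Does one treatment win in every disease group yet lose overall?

No

Stage IV: Regimen X 12/47 = 25.5%, Compound 1 6/33 = 18.2% → Regimen X
Stage III: Regimen X 31/66 = 47.0%, Compound 1 33/94 = 35.1% → Regimen X
Stage II: Regimen X 53/87 = 60.9%, Compound 1 41/83 = 49.4% → Regimen X
Stage I: Regimen X 247/298 = 82.9%, Compound 1 346/476 = 72.7% → Regimen X
Overall: Regimen X 343/498 = 68.9%, Compound 1 426/686 = 62.1% → Regimen X
Regimen X wins overall and in every disease group — no reversal.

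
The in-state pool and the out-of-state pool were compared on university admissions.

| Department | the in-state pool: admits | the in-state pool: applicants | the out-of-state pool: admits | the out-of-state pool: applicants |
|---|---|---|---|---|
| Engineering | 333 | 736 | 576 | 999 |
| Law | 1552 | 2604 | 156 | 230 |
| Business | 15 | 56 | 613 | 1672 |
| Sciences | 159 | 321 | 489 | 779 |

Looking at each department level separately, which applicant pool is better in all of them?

Engineering: the in-state pool 333/736 = 45.2%, the out-of-state pool 576/999 = 57.7% → the out-of-state pool
Law: the in-state pool 1552/2604 = 59.6%, the out-of-state pool 156/230 = 67.8% → the out-of-state pool
Business: the in-state pool 15/56 = 26.8%, the out-of-state pool 613/1672 = 36.7% → the out-of-state pool
Sciences: the in-state pool 159/321 = 49.5%, the out-of-state pool 489/779 = 62.8% → the out-of-state pool
The out-of-state pool has the higher rate in all 4 groups.

the out-of-state pool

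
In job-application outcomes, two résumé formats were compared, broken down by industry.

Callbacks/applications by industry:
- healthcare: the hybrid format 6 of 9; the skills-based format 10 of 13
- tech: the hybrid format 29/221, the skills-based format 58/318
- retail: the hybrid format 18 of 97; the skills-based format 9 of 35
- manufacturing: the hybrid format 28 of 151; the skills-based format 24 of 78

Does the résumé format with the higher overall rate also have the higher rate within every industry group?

Yes

Healthcare: the hybrid format 6/9 = 66.7%, the skills-based format 10/13 = 76.9% → the skills-based format
Tech: the hybrid format 29/221 = 13.1%, the skills-based format 58/318 = 18.2% → the skills-based format
Retail: the hybrid format 18/97 = 18.6%, the skills-based format 9/35 = 25.7% → the skills-based format
Manufacturing: the hybrid format 28/151 = 18.5%, the skills-based format 24/78 = 30.8% → the skills-based format
Overall: the hybrid format 81/478 = 16.9%, the skills-based format 101/444 = 22.7% → the skills-based format
The skills-based format wins overall and in every industry group — no reversal.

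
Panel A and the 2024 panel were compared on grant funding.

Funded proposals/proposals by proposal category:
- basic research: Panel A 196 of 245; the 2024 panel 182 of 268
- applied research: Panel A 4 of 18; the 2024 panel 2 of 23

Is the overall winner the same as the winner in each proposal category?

Basic research: Panel A 196/245 = 80.0%, the 2024 panel 182/268 = 67.9% → Panel A
Applied research: Panel A 4/18 = 22.2%, the 2024 panel 2/23 = 8.7% → Panel A
Overall: Panel A 200/263 = 76.0%, the 2024 panel 184/291 = 63.2% → Panel A
Panel A wins overall and in every proposal group — no reversal.

Yes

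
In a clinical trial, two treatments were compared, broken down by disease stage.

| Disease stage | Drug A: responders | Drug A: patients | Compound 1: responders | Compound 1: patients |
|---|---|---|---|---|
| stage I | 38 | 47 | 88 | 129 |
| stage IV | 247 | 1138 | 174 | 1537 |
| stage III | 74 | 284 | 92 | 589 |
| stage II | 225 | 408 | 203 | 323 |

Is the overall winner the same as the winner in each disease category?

Stage I: Drug A 38/47 = 80.9%, Compound 1 88/129 = 68.2% → Drug A
Stage IV: Drug A 247/1138 = 21.7%, Compound 1 174/1537 = 11.3% → Drug A
Stage III: Drug A 74/284 = 26.1%, Compound 1 92/589 = 15.6% → Drug A
Stage II: Drug A 225/408 = 55.1%, Compound 1 203/323 = 62.8% → Compound 1
Overall: Drug A 584/1877 = 31.1%, Compound 1 557/2578 = 21.6% → Drug A
Neither sweeps: Drug A wins 3 of 4 groups, Compound 1 wins 1. Drug A wins overall but not every group — no Simpson reversal.

No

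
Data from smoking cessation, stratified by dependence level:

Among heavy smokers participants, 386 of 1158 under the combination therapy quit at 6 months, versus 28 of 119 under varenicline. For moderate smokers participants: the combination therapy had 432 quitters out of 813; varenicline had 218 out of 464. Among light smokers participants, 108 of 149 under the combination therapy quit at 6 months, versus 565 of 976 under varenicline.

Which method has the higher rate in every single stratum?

Heavy smokers: the combination therapy 386/1158 = 33.3%, varenicline 28/119 = 23.5% → the combination therapy
Moderate smokers: the combination therapy 432/813 = 53.1%, varenicline 218/464 = 47.0% → the combination therapy
Light smokers: the combination therapy 108/149 = 72.5%, varenicline 565/976 = 57.9% → the combination therapy
The combination therapy has the higher rate in all 3 groups.

the combination therapy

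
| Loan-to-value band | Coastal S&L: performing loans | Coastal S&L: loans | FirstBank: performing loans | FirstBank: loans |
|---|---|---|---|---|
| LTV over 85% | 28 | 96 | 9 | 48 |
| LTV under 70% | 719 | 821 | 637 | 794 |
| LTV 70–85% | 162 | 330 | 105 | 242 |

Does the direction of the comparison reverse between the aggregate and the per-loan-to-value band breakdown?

LTV over 85%: Coastal S&L 28/96 = 29.2%, FirstBank 9/48 = 18.8% → Coastal S&L
LTV under 70%: Coastal S&L 719/821 = 87.6%, FirstBank 637/794 = 80.2% → Coastal S&L
LTV 70–85%: Coastal S&L 162/330 = 49.1%, FirstBank 105/242 = 43.4% → Coastal S&L
Overall: Coastal S&L 909/1247 = 72.9%, FirstBank 751/1084 = 69.3% → Coastal S&L
Coastal S&L wins overall and in every loan-to-value group — no reversal.

No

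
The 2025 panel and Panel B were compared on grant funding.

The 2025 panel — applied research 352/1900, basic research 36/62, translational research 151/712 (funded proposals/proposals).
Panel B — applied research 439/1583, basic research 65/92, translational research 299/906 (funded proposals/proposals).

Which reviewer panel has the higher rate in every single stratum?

Panel B

Applied research: the 2025 panel 352/1900 = 18.5%, Panel B 439/1583 = 27.7% → Panel B
Basic research: the 2025 panel 36/62 = 58.1%, Panel B 65/92 = 70.7% → Panel B
Translational research: the 2025 panel 151/712 = 21.2%, Panel B 299/906 = 33.0% → Panel B
Panel B has the higher rate in all 3 groups.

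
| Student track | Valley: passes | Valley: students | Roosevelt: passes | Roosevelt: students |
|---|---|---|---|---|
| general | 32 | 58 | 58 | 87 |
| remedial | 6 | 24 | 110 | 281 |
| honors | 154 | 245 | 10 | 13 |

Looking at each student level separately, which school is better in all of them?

Roosevelt

General: Valley 32/58 = 55.2%, Roosevelt 58/87 = 66.7% → Roosevelt
Remedial: Valley 6/24 = 25.0%, Roosevelt 110/281 = 39.1% → Roosevelt
Honors: Valley 154/245 = 62.9%, Roosevelt 10/13 = 76.9% → Roosevelt
Roosevelt has the higher rate in all 3 groups.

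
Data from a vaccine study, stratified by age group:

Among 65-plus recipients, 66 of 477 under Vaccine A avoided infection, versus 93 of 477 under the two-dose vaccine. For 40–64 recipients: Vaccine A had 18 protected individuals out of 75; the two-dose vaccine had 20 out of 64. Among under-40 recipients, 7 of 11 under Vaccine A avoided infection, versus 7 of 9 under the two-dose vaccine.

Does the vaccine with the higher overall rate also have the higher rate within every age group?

65-plus: Vaccine A 66/477 = 13.8%, the two-dose vaccine 93/477 = 19.5% → the two-dose vaccine
40–64: Vaccine A 18/75 = 24.0%, the two-dose vaccine 20/64 = 31.2% → the two-dose vaccine
Under-40: Vaccine A 7/11 = 63.6%, the two-dose vaccine 7/9 = 77.8% → the two-dose vaccine
Overall: Vaccine A 91/563 = 16.2%, the two-dose vaccine 120/550 = 21.8% → the two-dose vaccine
The two-dose vaccine wins overall and in every age group — no reversal.

Yes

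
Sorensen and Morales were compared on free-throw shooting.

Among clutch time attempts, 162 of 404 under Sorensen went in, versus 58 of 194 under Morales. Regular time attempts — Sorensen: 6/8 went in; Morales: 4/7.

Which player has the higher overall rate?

Clutch time: Sorensen 162/404 = 40.1%, Morales 58/194 = 29.9% → Sorensen
Regular time: Sorensen 6/8 = 75.0%, Morales 4/7 = 57.1% → Sorensen
Overall: Sorensen 168/412 = 40.8%, Morales 62/201 = 30.8% → Sorensen

Sorensen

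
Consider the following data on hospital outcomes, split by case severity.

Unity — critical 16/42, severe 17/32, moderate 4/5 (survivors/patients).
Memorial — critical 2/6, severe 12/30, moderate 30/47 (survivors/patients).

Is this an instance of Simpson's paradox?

Yes

Critical: Unity 16/42 = 38.1%, Memorial 2/6 = 33.3% → Unity
Severe: Unity 17/32 = 53.1%, Memorial 12/30 = 40.0% → Unity
Moderate: Unity 4/5 = 80.0%, Memorial 30/47 = 63.8% → Unity
Overall: Unity 37/79 = 46.8%, Memorial 44/83 = 53.0% → Memorial
Unity wins each case group but Memorial wins overall — the comparison reverses. Unity's patients skew toward critical, which has a lower base rate.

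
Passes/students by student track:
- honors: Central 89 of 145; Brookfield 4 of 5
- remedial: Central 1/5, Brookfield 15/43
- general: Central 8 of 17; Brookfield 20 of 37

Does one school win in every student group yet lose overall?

Yes

Honors: Central 89/145 = 61.4%, Brookfield 4/5 = 80.0% → Brookfield
Remedial: Central 1/5 = 20.0%, Brookfield 15/43 = 34.9% → Brookfield
General: Central 8/17 = 47.1%, Brookfield 20/37 = 54.1% → Brookfield
Overall: Central 98/167 = 58.7%, Brookfield 39/85 = 45.9% → Central
Brookfield wins each student group but Central wins overall — the comparison reverses. Brookfield's students skew toward remedial, which has a lower base rate.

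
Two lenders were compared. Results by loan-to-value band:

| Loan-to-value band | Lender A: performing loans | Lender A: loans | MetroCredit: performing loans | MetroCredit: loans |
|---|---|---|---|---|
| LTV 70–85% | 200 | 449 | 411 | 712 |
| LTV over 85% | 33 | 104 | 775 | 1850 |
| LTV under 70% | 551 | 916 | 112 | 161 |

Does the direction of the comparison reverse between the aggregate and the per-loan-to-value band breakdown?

Yes

LTV 70–85%: Lender A 200/449 = 44.5%, MetroCredit 411/712 = 57.7% → MetroCredit
LTV over 85%: Lender A 33/104 = 31.7%, MetroCredit 775/1850 = 41.9% → MetroCredit
LTV under 70%: Lender A 551/916 = 60.2%, MetroCredit 112/161 = 69.6% → MetroCredit
Overall: Lender A 784/1469 = 53.4%, MetroCredit 1298/2723 = 47.7% → Lender A
MetroCredit wins each loan-to-value group but Lender A wins overall — the comparison reverses. MetroCredit's loans skew toward LTV over 85%, which has a lower base rate.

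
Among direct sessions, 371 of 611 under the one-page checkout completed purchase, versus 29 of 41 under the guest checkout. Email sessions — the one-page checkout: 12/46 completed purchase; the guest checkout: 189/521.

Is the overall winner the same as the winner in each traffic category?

Direct: the one-page checkout 371/611 = 60.7%, the guest checkout 29/41 = 70.7% → the guest checkout
Email: the one-page checkout 12/46 = 26.1%, the guest checkout 189/521 = 36.3% → the guest checkout
Overall: the one-page checkout 383/657 = 58.3%, the guest checkout 218/562 = 38.8% → the one-page checkout
The guest checkout wins each traffic group but the one-page checkout wins overall — the comparison reverses. The guest checkout's sessions skew toward email, which has a lower base rate.

No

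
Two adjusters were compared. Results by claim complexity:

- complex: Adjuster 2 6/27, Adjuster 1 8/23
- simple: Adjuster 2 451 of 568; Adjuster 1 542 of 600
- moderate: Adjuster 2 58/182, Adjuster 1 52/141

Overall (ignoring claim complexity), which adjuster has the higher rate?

Adjuster 1

Complex: Adjuster 2 6/27 = 22.2%, Adjuster 1 8/23 = 34.8% → Adjuster 1
Simple: Adjuster 2 451/568 = 79.4%, Adjuster 1 542/600 = 90.3% → Adjuster 1
Moderate: Adjuster 2 58/182 = 31.9%, Adjuster 1 52/141 = 36.9% → Adjuster 1
Overall: Adjuster 2 515/777 = 66.3%, Adjuster 1 602/764 = 78.8% → Adjuster 1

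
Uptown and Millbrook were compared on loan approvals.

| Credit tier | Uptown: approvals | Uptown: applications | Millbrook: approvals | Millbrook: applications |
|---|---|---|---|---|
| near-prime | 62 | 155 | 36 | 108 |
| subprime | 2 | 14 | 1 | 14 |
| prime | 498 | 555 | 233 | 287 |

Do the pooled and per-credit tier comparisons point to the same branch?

Yes

Near-prime: Uptown 62/155 = 40.0%, Millbrook 36/108 = 33.3% → Uptown
Subprime: Uptown 2/14 = 14.3%, Millbrook 1/14 = 7.1% → Uptown
Prime: Uptown 498/555 = 89.7%, Millbrook 233/287 = 81.2% → Uptown
Overall: Uptown 562/724 = 77.6%, Millbrook 270/409 = 66.0% → Uptown
Uptown wins overall and in every credit group — no reversal.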